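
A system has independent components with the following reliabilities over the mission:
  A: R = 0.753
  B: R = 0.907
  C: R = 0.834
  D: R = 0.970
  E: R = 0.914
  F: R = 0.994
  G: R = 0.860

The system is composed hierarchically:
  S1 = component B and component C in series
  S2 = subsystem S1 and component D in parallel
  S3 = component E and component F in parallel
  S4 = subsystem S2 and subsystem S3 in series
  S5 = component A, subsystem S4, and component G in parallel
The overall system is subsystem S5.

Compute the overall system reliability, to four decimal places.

0.9997

Series (B and C): 0.907000 × 0.834000 = 0.756438
Parallel ([0.756438] and D): 1 − (1 − 0.756438)(1 − 0.970000) = 0.992693
Parallel (E and F): 1 − (1 − 0.914000)(1 − 0.994000) = 0.999484
Series ([0.992693] and [0.999484]): 0.992693 × 0.999484 = 0.992181
Parallel (A, [0.992181], and G): 1 − (1 − 0.753000)(1 − 0.992181)(1 − 0.860000) = 0.9997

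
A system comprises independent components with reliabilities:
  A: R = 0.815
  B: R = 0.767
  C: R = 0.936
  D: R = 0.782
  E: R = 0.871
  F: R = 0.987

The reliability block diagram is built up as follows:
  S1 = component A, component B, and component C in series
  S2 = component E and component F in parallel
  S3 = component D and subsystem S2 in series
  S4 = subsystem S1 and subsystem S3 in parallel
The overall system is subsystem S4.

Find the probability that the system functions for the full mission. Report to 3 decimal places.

0.909

Series (A, B, and C): 0.81500 × 0.76700 × 0.93600 = 0.58510
Parallel (E and F): 1 − (1 − 0.87100)(1 − 0.98700) = 0.99832
Series (D and [0.99832]): 0.78200 × 0.99832 = 0.78069
Parallel ([0.58510] and [0.78069]): 1 − (1 − 0.58510)(1 − 0.78069) = 0.909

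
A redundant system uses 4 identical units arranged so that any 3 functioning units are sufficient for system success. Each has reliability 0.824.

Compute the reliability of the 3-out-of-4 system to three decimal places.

0.855

R = Σ_{i=3}^{4} C(4,i) p^i (1−p)^{4−i} with p = 0.824
C(4,3)·0.824^3·0.176^1 = 0.39387
C(4,4)·0.824^4·0.176^0 = 0.46101
Sum = 0.855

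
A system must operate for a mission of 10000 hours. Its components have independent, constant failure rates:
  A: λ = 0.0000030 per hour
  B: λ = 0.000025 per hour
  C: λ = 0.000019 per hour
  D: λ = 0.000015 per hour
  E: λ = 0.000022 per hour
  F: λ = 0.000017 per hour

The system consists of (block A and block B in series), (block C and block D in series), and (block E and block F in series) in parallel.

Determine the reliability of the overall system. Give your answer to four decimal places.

R(A) = exp(−0.0000030 × 10000) = 0.970446
R(B) = exp(−0.000025 × 10000) = 0.778801
R(C) = exp(−0.000019 × 10000) = 0.826959
R(D) = exp(−0.000015 × 10000) = 0.860708
R(E) = exp(−0.000022 × 10000) = 0.802519
R(F) = exp(−0.000017 × 10000) = 0.843665
Series (A and B): 0.970446 × 0.778801 = 0.755784
Series (C and D): 0.826959 × 0.860708 = 0.711770
Series (E and F): 0.802519 × 0.843665 = 0.677057
Parallel ([0.755784], [0.711770], and [0.677057]): 1 − (1 − 0.755784)(1 − 0.711770)(1 − 0.677057) = 0.9773

0.9773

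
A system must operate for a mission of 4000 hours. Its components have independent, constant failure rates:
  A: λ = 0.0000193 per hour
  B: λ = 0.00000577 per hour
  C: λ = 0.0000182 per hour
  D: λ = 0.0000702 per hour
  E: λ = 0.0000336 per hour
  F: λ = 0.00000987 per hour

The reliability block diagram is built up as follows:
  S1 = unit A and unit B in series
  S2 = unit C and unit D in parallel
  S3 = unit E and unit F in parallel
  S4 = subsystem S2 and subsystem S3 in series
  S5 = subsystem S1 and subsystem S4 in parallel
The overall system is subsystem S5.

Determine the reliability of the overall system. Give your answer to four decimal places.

0.9979

R(A) = exp(−0.0000193 × 4000) = 0.925705
R(B) = exp(−0.00000577 × 4000) = 0.977184
R(C) = exp(−0.0000182 × 4000) = 0.929787
R(D) = exp(−0.0000702 × 4000) = 0.755179
R(E) = exp(−0.0000336 × 4000) = 0.874240
R(F) = exp(−0.00000987 × 4000) = 0.961289
Series (A and B): 0.925705 × 0.977184 = 0.904584
Parallel (C and D): 1 − (1 − 0.929787)(1 − 0.755179) = 0.982810
Parallel (E and F): 1 − (1 − 0.874240)(1 − 0.961289) = 0.995132
Series ([0.982810] and [0.995132]): 0.982810 × 0.995132 = 0.978026
Parallel ([0.904584] and [0.978026]): 1 − (1 − 0.904584)(1 − 0.978026) = 0.9979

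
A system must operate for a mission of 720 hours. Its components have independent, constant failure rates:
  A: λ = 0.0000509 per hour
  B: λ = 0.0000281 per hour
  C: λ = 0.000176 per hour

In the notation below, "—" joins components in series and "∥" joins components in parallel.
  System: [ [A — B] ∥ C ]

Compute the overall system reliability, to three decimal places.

0.993

R(A) = exp(−0.0000509 × 720) = 0.96402
R(B) = exp(−0.0000281 × 720) = 0.97997
R(C) = exp(−0.000176 × 720) = 0.88098
Series (A and B): 0.96402 × 0.97997 = 0.94471
Parallel ([0.94471] and C): 1 − (1 − 0.94471)(1 − 0.88098) = 0.993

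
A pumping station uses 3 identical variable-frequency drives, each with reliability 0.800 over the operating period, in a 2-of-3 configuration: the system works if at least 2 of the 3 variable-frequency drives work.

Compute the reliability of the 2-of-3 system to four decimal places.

0.8960

R = Σ_{i=2}^{3} C(3,i) p^i (1−p)^{3−i} with p = 0.800
C(3,2)·0.800^2·0.200^1 = 0.384000
C(3,3)·0.800^3·0.200^0 = 0.512000
Sum = 0.8960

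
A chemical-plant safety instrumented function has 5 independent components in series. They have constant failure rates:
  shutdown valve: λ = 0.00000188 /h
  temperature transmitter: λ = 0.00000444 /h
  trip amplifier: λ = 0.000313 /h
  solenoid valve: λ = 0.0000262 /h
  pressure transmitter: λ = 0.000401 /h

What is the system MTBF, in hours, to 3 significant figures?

Series of exponential components: λ_sys = Σ λ_i
λ_sys = 0.00000188 + 0.00000444 + 0.000313 + 0.0000262 + 0.000401 = 7.4652e-04 /h
MTBF = 1 / λ_sys = 1340 h

1340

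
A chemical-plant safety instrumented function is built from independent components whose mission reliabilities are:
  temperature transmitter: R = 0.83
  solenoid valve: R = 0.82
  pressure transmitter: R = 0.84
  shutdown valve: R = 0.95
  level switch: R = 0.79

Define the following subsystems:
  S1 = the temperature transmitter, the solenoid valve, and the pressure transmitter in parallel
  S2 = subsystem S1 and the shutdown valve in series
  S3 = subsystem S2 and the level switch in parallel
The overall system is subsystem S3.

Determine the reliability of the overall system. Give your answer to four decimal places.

0.9885

Parallel (temperature transmitter, solenoid valve, and pressure transmitter): 1 − (1 − 0.830000)(1 − 0.820000)(1 − 0.840000) = 0.995104
Series ([0.995104] and shutdown valve): 0.995104 × 0.950000 = 0.945349
Parallel ([0.945349] and level switch): 1 − (1 − 0.945349)(1 − 0.790000) = 0.9885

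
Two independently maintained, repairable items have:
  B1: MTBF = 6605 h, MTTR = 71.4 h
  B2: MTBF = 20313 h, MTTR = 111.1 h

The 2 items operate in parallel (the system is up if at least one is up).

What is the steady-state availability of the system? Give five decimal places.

0.99994

A(B1) = MTBF/(MTBF+MTTR) = 6605/(6605+71.4) = 0.989306
A(B2) = MTBF/(MTBF+MTTR) = 20313/(20313+111.1) = 0.994560
Parallel availability: 1 − (1 − 0.989306)(1 − 0.994560) = 0.99994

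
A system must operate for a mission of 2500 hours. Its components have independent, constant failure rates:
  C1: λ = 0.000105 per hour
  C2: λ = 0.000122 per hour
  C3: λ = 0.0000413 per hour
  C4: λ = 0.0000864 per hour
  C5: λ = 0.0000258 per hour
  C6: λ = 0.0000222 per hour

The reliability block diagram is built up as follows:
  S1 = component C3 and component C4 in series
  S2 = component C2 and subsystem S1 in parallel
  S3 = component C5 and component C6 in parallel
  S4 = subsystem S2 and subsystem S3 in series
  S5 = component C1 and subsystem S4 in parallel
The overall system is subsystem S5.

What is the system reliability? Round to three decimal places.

R(C1) = exp(−0.000105 × 2500) = 0.76913
R(C2) = exp(−0.000122 × 2500) = 0.73712
R(C3) = exp(−0.0000413 × 2500) = 0.90190
R(C4) = exp(−0.0000864 × 2500) = 0.80574
R(C5) = exp(−0.0000258 × 2500) = 0.93754
R(C6) = exp(−0.0000222 × 2500) = 0.94601
Series (C3 and C4): 0.90190 × 0.80574 = 0.72670
Parallel (C2 and [0.72670]): 1 − (1 − 0.73712)(1 − 0.72670) = 0.92815
Parallel (C5 and C6): 1 − (1 − 0.93754)(1 − 0.94601) = 0.99663
Series ([0.92815] and [0.99663]): 0.92815 × 0.99663 = 0.92502
Parallel (C1 and [0.92502]): 1 − (1 − 0.76913)(1 − 0.92502) = 0.983

0.983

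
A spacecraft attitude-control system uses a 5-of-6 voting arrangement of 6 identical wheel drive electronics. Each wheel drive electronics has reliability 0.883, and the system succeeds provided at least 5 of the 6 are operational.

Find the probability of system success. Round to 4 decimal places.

0.8508

R = Σ_{i=5}^{6} C(6,i) p^i (1−p)^{6−i} with p = 0.883
C(6,5)·0.883^5·0.117^1 = 0.376826
C(6,6)·0.883^6·0.117^0 = 0.473985
Sum = 0.8508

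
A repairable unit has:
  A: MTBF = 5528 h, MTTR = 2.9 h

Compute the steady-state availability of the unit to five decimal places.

A(A) = MTBF/(MTBF+MTTR) = 5528/(5528+2.9) = 0.99948

0.99948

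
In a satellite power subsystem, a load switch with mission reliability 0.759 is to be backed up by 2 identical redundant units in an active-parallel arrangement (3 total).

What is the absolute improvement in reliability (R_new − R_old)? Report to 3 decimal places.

R_before = 0.759
R_after = 1 − (1 − 0.759)^3 = 0.986
ΔR = 0.986 − 0.759 = 0.227

0.227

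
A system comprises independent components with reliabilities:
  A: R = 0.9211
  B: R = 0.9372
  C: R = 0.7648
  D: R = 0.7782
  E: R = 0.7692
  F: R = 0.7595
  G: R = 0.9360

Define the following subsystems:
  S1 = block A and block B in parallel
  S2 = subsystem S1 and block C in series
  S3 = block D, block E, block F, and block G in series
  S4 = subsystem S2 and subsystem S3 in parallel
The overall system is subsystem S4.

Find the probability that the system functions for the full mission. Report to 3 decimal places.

0.863

Parallel (A and B): 1 − (1 − 0.92110)(1 − 0.93720) = 0.99505
Series ([0.99505] and C): 0.99505 × 0.76480 = 0.76101
Series (D, E, F, and G): 0.77820 × 0.76920 × 0.75950 × 0.93600 = 0.42553
Parallel ([0.76101] and [0.42553]): 1 − (1 − 0.76101)(1 − 0.42553) = 0.863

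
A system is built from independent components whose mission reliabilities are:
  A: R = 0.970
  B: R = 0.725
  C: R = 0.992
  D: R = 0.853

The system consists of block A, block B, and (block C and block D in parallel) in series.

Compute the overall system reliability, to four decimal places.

0.7024

Parallel (C and D): 1 − (1 − 0.992000)(1 − 0.853000) = 0.998824
Series (A, B, and [0.998824]): 0.970000 × 0.725000 × 0.998824 = 0.7024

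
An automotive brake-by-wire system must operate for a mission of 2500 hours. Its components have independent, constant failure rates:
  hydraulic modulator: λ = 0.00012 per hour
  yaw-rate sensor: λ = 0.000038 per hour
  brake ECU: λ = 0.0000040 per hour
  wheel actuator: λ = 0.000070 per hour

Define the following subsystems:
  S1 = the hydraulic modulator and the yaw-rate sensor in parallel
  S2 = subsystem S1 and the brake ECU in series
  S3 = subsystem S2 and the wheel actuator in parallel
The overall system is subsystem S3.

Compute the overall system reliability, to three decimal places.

R(hydraulic modulator) = exp(−0.00012 × 2500) = 0.74082
R(yaw-rate sensor) = exp(−0.000038 × 2500) = 0.90937
R(brake ECU) = exp(−0.0000040 × 2500) = 0.99005
R(wheel actuator) = exp(−0.000070 × 2500) = 0.83946
Parallel (hydraulic modulator and yaw-rate sensor): 1 − (1 − 0.74082)(1 − 0.90937) = 0.97651
Series ([0.97651] and brake ECU): 0.97651 × 0.99005 = 0.96679
Parallel ([0.96679] and wheel actuator): 1 − (1 − 0.96679)(1 − 0.83946) = 0.995

0.995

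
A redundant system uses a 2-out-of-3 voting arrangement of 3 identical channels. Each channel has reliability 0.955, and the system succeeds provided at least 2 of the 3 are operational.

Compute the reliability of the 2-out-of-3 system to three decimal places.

0.994

R = Σ_{i=2}^{3} C(3,i) p^i (1−p)^{3−i} with p = 0.955
C(3,2)·0.955^2·0.045^1 = 0.12312
C(3,3)·0.955^3·0.045^0 = 0.87098
Sum = 0.994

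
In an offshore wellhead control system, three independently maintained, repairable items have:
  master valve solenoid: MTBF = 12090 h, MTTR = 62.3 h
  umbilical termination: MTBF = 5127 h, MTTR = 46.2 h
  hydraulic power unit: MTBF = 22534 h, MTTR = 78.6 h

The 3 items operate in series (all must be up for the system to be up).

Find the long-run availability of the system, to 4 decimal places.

A(master valve solenoid) = MTBF/(MTBF+MTTR) = 12090/(12090+62.3) = 0.994873
A(umbilical termination) = MTBF/(MTBF+MTTR) = 5127/(5127+46.2) = 0.991069
A(hydraulic power unit) = MTBF/(MTBF+MTTR) = 22534/(22534+78.6) = 0.996524
Series availability: 0.994873 × 0.991069 × 0.996524 = 0.9826

0.9826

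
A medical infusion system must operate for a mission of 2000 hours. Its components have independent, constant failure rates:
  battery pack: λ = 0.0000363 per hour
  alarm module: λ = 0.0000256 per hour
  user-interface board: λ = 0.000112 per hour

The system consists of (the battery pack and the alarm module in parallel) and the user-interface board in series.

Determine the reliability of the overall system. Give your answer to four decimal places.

0.7965

R(battery pack) = exp(−0.0000363 × 2000) = 0.929973
R(alarm module) = exp(−0.0000256 × 2000) = 0.950089
R(user-interface board) = exp(−0.000112 × 2000) = 0.799315
Parallel (battery pack and alarm module): 1 − (1 − 0.929973)(1 − 0.950089) = 0.996505
Series ([0.996505] and user-interface board): 0.996505 × 0.799315 = 0.7965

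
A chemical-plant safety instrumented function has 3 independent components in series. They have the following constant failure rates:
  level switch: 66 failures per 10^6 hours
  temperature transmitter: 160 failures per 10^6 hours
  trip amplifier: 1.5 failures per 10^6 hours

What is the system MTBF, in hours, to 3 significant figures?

4400

Series of exponential components: λ_sys = Σ λ_i
λ_sys = 0.000066 + 0.00016 + 0.0000015 = 2.2750e-04 /h
MTBF = 1 / λ_sys = 4400 h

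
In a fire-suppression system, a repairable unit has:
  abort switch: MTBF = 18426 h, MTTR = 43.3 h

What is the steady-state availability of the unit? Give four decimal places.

0.9977

A(abort switch) = MTBF/(MTBF+MTTR) = 18426/(18426+43.3) = 0.9977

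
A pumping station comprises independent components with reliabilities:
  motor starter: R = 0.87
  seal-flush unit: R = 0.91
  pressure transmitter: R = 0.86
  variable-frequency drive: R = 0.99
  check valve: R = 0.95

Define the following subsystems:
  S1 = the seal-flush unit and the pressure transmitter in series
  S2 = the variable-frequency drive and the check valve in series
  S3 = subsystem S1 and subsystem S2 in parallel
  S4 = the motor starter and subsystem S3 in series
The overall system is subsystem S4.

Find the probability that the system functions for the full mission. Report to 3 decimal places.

0.859

Series (seal-flush unit and pressure transmitter): 0.91000 × 0.86000 = 0.78260
Series (variable-frequency drive and check valve): 0.99000 × 0.95000 = 0.94050
Parallel ([0.78260] and [0.94050]): 1 − (1 − 0.78260)(1 − 0.94050) = 0.98706
Series (motor starter and [0.98706]): 0.87000 × 0.98706 = 0.859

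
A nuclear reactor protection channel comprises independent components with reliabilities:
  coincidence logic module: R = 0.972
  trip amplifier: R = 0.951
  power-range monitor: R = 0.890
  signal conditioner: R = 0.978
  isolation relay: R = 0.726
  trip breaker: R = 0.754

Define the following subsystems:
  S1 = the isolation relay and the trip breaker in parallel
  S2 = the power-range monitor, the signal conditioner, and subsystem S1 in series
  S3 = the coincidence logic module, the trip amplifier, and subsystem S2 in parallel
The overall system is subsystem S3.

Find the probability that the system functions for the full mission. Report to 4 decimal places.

0.9997

Parallel (isolation relay and trip breaker): 1 − (1 − 0.726000)(1 − 0.754000) = 0.932596
Series (power-range monitor, signal conditioner, and [0.932596]): 0.890000 × 0.978000 × 0.932596 = 0.811750
Parallel (coincidence logic module, trip amplifier, and [0.811750]): 1 − (1 − 0.972000)(1 − 0.951000)(1 − 0.811750) = 0.9997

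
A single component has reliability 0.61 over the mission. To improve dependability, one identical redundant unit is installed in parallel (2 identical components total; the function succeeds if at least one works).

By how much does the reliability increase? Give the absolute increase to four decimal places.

0.2379

R_before = 0.61
R_after = 1 − (1 − 0.61)^2 = 0.8479
ΔR = 0.8479 − 0.61 = 0.2379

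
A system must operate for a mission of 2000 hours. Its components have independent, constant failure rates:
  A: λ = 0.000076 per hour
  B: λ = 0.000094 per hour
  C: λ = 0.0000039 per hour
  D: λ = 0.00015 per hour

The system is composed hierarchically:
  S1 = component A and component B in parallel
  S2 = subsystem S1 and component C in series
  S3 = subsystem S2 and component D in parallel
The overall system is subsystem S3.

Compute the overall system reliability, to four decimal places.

0.9918

R(A) = exp(−0.000076 × 2000) = 0.858988
R(B) = exp(−0.000094 × 2000) = 0.828615
R(C) = exp(−0.0000039 × 2000) = 0.992230
R(D) = exp(−0.00015 × 2000) = 0.740818
Parallel (A and B): 1 − (1 − 0.858988)(1 − 0.828615) = 0.975833
Series ([0.975833] and C): 0.975833 × 0.992230 = 0.968251
Parallel ([0.968251] and D): 1 − (1 − 0.968251)(1 − 0.740818) = 0.9918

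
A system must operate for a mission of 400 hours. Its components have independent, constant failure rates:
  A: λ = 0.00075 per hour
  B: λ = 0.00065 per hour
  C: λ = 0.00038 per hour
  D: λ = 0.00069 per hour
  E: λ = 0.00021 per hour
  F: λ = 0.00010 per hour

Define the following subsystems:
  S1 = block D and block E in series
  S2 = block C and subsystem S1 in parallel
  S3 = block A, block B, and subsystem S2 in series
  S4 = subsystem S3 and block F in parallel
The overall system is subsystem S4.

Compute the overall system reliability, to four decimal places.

R(A) = exp(−0.00075 × 400) = 0.740818
R(B) = exp(−0.00065 × 400) = 0.771052
R(C) = exp(−0.00038 × 400) = 0.858988
R(D) = exp(−0.00069 × 400) = 0.758813
R(E) = exp(−0.00021 × 400) = 0.919431
R(F) = exp(−0.00010 × 400) = 0.960789
Series (D and E): 0.758813 × 0.919431 = 0.697676
Parallel (C and [0.697676]): 1 − (1 − 0.858988)(1 − 0.697676) = 0.957369
Series (A, B, and [0.957369]): 0.740818 × 0.771052 × 0.957369 = 0.546858
Parallel ([0.546858] and F): 1 − (1 − 0.546858)(1 − 0.960789) = 0.9822

0.9822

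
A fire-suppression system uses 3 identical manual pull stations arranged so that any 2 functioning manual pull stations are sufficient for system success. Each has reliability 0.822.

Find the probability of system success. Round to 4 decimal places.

0.9162

R = Σ_{i=2}^{3} C(3,i) p^i (1−p)^{3−i} with p = 0.822
C(3,2)·0.822^2·0.178^1 = 0.360815
C(3,3)·0.822^3·0.178^0 = 0.555412
Sum = 0.9162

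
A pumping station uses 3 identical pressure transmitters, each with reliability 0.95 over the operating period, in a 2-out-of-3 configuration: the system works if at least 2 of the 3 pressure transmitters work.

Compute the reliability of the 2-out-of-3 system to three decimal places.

R = Σ_{i=2}^{3} C(3,i) p^i (1−p)^{3−i} with p = 0.95
C(3,2)·0.95^2·0.05^1 = 0.13538
C(3,3)·0.95^3·0.05^0 = 0.85738
Sum = 0.993

0.993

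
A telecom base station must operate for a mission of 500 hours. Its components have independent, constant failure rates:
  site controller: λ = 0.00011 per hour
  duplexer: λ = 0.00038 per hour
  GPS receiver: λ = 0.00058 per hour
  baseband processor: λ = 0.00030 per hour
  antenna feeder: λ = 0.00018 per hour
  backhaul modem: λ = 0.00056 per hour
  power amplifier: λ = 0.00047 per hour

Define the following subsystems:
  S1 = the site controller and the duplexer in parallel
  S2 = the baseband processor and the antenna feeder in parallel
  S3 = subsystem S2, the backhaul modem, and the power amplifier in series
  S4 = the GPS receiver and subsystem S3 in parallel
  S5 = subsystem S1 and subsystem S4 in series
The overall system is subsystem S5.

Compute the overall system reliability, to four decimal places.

R(site controller) = exp(−0.00011 × 500) = 0.946485
R(duplexer) = exp(−0.00038 × 500) = 0.826959
R(GPS receiver) = exp(−0.00058 × 500) = 0.748264
R(baseband processor) = exp(−0.00030 × 500) = 0.860708
R(antenna feeder) = exp(−0.00018 × 500) = 0.913931
R(backhaul modem) = exp(−0.00056 × 500) = 0.755784
R(power amplifier) = exp(−0.00047 × 500) = 0.790571
Parallel (site controller and duplexer): 1 − (1 − 0.946485)(1 − 0.826959) = 0.990740
Parallel (baseband processor and antenna feeder): 1 − (1 − 0.860708)(1 − 0.913931) = 0.988011
Series ([0.988011], backhaul modem, and power amplifier): 0.988011 × 0.755784 × 0.790571 = 0.590337
Parallel (GPS receiver and [0.590337]): 1 − (1 − 0.748264)(1 − 0.590337) = 0.896873
Series ([0.990740] and [0.896873]): 0.990740 × 0.896873 = 0.8886

0.8886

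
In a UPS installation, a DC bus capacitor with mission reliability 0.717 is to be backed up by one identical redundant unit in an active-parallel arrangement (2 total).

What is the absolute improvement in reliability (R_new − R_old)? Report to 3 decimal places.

R_before = 0.717
R_after = 1 − (1 − 0.717)^2 = 0.920
ΔR = 0.920 − 0.717 = 0.203

0.203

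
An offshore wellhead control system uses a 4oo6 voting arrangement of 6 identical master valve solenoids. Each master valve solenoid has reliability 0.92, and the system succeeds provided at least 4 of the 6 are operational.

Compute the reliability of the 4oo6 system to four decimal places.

R = Σ_{i=4}^{6} C(6,i) p^i (1−p)^{6−i} with p = 0.92
C(6,4)·0.92^4·0.08^2 = 0.068774
C(6,5)·0.92^5·0.08^1 = 0.316359
C(6,6)·0.92^6·0.08^0 = 0.606355
Sum = 0.9915

0.9915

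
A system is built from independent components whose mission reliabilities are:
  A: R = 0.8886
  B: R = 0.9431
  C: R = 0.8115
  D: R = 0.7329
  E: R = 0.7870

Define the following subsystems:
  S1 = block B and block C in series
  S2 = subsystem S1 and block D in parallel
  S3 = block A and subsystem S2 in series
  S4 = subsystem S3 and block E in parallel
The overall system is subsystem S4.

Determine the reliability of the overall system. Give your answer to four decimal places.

Series (B and C): 0.943100 × 0.811500 = 0.765326
Parallel ([0.765326] and D): 1 − (1 − 0.765326)(1 − 0.732900) = 0.937319
Series (A and [0.937319]): 0.888600 × 0.937319 = 0.832902
Parallel ([0.832902] and E): 1 − (1 − 0.832902)(1 − 0.787000) = 0.9644

0.9644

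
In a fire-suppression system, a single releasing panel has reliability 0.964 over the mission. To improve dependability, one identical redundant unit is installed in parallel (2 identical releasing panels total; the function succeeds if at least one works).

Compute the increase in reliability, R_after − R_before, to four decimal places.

0.0347

R_before = 0.964
R_after = 1 − (1 − 0.964)^2 = 0.9987
ΔR = 0.9987 − 0.964 = 0.0347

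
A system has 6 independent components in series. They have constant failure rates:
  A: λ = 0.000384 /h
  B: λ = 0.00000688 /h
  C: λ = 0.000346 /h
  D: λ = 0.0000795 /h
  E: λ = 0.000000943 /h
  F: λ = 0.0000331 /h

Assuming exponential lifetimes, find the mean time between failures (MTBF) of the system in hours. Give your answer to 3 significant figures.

1180

Series of exponential components: λ_sys = Σ λ_i
λ_sys = 0.000384 + 0.00000688 + 0.000346 + 0.0000795 + 0.000000943 + 0.0000331 = 8.5042e-04 /h
MTBF = 1 / λ_sys = 1180 h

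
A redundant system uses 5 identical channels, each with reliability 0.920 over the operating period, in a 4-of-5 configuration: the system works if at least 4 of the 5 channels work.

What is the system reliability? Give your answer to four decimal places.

R = Σ_{i=4}^{5} C(5,i) p^i (1−p)^{5−i} with p = 0.920
C(5,4)·0.920^4·0.080^1 = 0.286557
C(5,5)·0.920^5·0.080^0 = 0.659082
Sum = 0.9456

0.9456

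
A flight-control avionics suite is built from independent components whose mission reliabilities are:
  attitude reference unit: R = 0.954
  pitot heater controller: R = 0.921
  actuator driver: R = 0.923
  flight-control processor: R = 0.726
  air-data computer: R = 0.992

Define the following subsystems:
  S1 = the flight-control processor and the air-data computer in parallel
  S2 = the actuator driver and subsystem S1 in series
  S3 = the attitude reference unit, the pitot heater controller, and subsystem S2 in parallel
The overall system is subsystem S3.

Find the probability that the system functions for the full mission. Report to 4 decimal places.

0.9997

Parallel (flight-control processor and air-data computer): 1 − (1 − 0.726000)(1 − 0.992000) = 0.997808
Series (actuator driver and [0.997808]): 0.923000 × 0.997808 = 0.920977
Parallel (attitude reference unit, pitot heater controller, and [0.920977]): 1 − (1 − 0.954000)(1 − 0.921000)(1 − 0.920977) = 0.9997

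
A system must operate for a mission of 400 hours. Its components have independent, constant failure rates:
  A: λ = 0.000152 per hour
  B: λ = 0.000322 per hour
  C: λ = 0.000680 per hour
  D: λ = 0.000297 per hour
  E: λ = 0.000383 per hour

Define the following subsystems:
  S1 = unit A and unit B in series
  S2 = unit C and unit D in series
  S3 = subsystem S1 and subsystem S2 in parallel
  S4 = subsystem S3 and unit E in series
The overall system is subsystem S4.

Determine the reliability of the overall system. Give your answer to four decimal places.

R(A) = exp(−0.000152 × 400) = 0.941011
R(B) = exp(−0.000322 × 400) = 0.879150
R(C) = exp(−0.000680 × 400) = 0.761854
R(D) = exp(−0.000297 × 400) = 0.887985
R(E) = exp(−0.000383 × 400) = 0.857958
Series (A and B): 0.941011 × 0.879150 = 0.827290
Series (C and D): 0.761854 × 0.887985 = 0.676515
Parallel ([0.827290] and [0.676515]): 1 − (1 − 0.827290)(1 − 0.676515) = 0.944131
Series ([0.944131] and E): 0.944131 × 0.857958 = 0.8100

0.8100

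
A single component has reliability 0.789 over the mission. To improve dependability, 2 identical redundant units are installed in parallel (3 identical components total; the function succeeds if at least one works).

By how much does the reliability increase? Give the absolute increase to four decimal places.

0.2016

R_before = 0.789
R_after = 1 − (1 − 0.789)^3 = 0.9906
ΔR = 0.9906 − 0.789 = 0.2016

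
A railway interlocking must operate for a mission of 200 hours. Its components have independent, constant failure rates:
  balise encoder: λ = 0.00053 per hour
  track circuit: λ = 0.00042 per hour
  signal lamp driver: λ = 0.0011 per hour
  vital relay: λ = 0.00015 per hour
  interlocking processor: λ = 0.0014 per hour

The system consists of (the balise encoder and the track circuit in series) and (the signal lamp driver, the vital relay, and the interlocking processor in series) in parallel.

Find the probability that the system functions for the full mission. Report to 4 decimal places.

0.9288

R(balise encoder) = exp(−0.00053 × 200) = 0.899425
R(track circuit) = exp(−0.00042 × 200) = 0.919431
R(signal lamp driver) = exp(−0.0011 × 200) = 0.802519
R(vital relay) = exp(−0.00015 × 200) = 0.970446
R(interlocking processor) = exp(−0.0014 × 200) = 0.755784
Series (balise encoder and track circuit): 0.899425 × 0.919431 = 0.826959
Series (signal lamp driver, vital relay, and interlocking processor): 0.802519 × 0.970446 × 0.755784 = 0.588606
Parallel ([0.826959] and [0.588606]): 1 − (1 − 0.826959)(1 − 0.588606) = 0.9288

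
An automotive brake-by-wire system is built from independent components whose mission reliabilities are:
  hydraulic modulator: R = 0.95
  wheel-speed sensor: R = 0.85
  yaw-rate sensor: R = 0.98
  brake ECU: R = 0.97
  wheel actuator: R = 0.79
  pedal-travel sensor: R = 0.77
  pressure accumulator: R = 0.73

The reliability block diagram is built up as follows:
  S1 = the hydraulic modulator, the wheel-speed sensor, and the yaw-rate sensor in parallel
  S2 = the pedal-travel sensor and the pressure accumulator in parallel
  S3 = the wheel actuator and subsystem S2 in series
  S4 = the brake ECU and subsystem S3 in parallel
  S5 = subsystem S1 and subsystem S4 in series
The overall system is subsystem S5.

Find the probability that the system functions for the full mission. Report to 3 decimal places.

0.992

Parallel (hydraulic modulator, wheel-speed sensor, and yaw-rate sensor): 1 − (1 − 0.95000)(1 − 0.85000)(1 − 0.98000) = 0.99985
Parallel (pedal-travel sensor and pressure accumulator): 1 − (1 − 0.77000)(1 − 0.73000) = 0.93790
Series (wheel actuator and [0.93790]): 0.79000 × 0.93790 = 0.74094
Parallel (brake ECU and [0.74094]): 1 − (1 − 0.97000)(1 − 0.74094) = 0.99223
Series ([0.99985] and [0.99223]): 0.99985 × 0.99223 = 0.992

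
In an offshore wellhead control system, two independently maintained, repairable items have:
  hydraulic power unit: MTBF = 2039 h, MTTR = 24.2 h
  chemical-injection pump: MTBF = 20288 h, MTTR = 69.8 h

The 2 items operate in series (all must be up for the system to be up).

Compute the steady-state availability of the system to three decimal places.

0.985

A(hydraulic power unit) = MTBF/(MTBF+MTTR) = 2039/(2039+24.2) = 0.988271
A(chemical-injection pump) = MTBF/(MTBF+MTTR) = 20288/(20288+69.8) = 0.996571
Series availability: 0.988271 × 0.996571 = 0.985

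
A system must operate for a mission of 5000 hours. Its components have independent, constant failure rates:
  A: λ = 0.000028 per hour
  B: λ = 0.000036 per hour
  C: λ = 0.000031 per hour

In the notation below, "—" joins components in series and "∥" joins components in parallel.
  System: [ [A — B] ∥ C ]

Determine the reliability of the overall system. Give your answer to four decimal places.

0.9607

R(A) = exp(−0.000028 × 5000) = 0.869358
R(B) = exp(−0.000036 × 5000) = 0.835270
R(C) = exp(−0.000031 × 5000) = 0.856415
Series (A and B): 0.869358 × 0.835270 = 0.726149
Parallel ([0.726149] and C): 1 − (1 − 0.726149)(1 − 0.856415) = 0.9607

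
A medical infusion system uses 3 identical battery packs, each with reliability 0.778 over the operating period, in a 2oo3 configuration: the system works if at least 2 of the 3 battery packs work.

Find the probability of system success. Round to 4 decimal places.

R = Σ_{i=2}^{3} C(3,i) p^i (1−p)^{3−i} with p = 0.778
C(3,2)·0.778^2·0.222^1 = 0.403119
C(3,3)·0.778^3·0.222^0 = 0.470911
Sum = 0.8740

0.8740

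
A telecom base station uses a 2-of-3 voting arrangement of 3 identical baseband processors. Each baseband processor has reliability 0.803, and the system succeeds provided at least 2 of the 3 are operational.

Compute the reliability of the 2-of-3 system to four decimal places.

R = Σ_{i=2}^{3} C(3,i) p^i (1−p)^{3−i} with p = 0.803
C(3,2)·0.803^2·0.197^1 = 0.381082
C(3,3)·0.803^3·0.197^0 = 0.517782
Sum = 0.8989

0.8989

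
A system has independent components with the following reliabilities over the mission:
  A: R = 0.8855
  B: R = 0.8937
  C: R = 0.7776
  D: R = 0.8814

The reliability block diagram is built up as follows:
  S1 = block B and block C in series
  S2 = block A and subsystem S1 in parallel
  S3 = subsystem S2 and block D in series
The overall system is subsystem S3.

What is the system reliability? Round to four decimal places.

0.8506

Series (B and C): 0.893700 × 0.777600 = 0.694941
Parallel (A and [0.694941]): 1 − (1 − 0.885500)(1 − 0.694941) = 0.965071
Series ([0.965071] and D): 0.965071 × 0.881400 = 0.8506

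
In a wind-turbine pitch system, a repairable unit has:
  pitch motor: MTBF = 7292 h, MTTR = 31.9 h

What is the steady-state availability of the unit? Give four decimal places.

0.9956

A(pitch motor) = MTBF/(MTBF+MTTR) = 7292/(7292+31.9) = 0.9956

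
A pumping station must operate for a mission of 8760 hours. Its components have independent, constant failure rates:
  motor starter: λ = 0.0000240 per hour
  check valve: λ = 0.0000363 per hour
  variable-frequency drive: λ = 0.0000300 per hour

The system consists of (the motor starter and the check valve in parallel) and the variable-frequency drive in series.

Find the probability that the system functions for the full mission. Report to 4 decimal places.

R(motor starter) = exp(−0.0000240 × 8760) = 0.810390
R(check valve) = exp(−0.0000363 × 8760) = 0.727612
R(variable-frequency drive) = exp(−0.0000300 × 8760) = 0.768896
Parallel (motor starter and check valve): 1 − (1 − 0.810390)(1 − 0.727612) = 0.948353
Series ([0.948353] and variable-frequency drive): 0.948353 × 0.768896 = 0.7292

0.7292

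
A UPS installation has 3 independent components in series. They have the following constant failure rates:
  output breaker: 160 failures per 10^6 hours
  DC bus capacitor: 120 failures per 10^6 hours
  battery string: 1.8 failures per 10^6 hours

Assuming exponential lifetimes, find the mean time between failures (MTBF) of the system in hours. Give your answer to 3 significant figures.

Series of exponential components: λ_sys = Σ λ_i
λ_sys = 0.00016 + 0.00012 + 0.0000018 = 2.8180e-04 /h
MTBF = 1 / λ_sys = 3550 h

3550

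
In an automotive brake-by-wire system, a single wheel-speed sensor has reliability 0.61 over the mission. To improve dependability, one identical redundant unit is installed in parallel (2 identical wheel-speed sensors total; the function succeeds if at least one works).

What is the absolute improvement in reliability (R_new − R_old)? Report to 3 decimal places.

R_before = 0.61
R_after = 1 − (1 − 0.61)^2 = 0.848
ΔR = 0.848 − 0.61 = 0.238

0.238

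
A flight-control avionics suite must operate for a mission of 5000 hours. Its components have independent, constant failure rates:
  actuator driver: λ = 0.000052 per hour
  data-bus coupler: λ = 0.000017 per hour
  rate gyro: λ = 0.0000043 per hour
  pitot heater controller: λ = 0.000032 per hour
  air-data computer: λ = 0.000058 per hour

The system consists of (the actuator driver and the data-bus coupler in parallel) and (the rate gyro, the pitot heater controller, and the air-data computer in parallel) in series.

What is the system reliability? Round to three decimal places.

R(actuator driver) = exp(−0.000052 × 5000) = 0.77105
R(data-bus coupler) = exp(−0.000017 × 5000) = 0.91851
R(rate gyro) = exp(−0.0000043 × 5000) = 0.97873
R(pitot heater controller) = exp(−0.000032 × 5000) = 0.85214
R(air-data computer) = exp(−0.000058 × 5000) = 0.74826
Parallel (actuator driver and data-bus coupler): 1 − (1 − 0.77105)(1 − 0.91851) = 0.98134
Parallel (rate gyro, pitot heater controller, and air-data computer): 1 − (1 − 0.97873)(1 − 0.85214)(1 − 0.74826) = 0.99921
Series ([0.98134] and [0.99921]): 0.98134 × 0.99921 = 0.981

0.981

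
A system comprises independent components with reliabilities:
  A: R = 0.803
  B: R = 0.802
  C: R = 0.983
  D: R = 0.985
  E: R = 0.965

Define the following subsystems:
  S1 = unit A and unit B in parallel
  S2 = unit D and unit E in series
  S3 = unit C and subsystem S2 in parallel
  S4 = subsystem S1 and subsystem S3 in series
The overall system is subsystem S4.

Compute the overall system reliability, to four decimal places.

Parallel (A and B): 1 − (1 − 0.803000)(1 − 0.802000) = 0.960994
Series (D and E): 0.985000 × 0.965000 = 0.950525
Parallel (C and [0.950525]): 1 − (1 − 0.983000)(1 − 0.950525) = 0.999159
Series ([0.960994] and [0.999159]): 0.960994 × 0.999159 = 0.9602

0.9602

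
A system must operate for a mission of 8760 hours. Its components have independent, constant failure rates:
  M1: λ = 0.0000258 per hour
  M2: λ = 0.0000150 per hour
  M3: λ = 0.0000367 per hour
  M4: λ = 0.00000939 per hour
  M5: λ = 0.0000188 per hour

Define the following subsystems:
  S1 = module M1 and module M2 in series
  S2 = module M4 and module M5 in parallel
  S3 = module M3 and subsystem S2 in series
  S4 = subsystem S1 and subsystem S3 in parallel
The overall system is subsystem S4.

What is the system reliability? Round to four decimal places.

R(M1) = exp(−0.0000258 × 8760) = 0.797712
R(M2) = exp(−0.0000150 × 8760) = 0.876867
R(M3) = exp(−0.0000367 × 8760) = 0.725066
R(M4) = exp(−0.00000939 × 8760) = 0.921036
R(M5) = exp(−0.0000188 × 8760) = 0.848158
Series (M1 and M2): 0.797712 × 0.876867 = 0.699487
Parallel (M4 and M5): 1 − (1 − 0.921036)(1 − 0.848158) = 0.988010
Series (M3 and [0.988010]): 0.725066 × 0.988010 = 0.716372
Parallel ([0.699487] and [0.716372]): 1 − (1 − 0.699487)(1 − 0.716372) = 0.9148

0.9148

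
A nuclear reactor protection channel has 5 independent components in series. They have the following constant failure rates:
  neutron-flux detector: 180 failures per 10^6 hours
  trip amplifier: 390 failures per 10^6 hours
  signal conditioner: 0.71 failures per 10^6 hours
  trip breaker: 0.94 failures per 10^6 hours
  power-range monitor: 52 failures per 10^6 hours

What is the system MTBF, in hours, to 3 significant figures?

1600

Series of exponential components: λ_sys = Σ λ_i
λ_sys = 0.00018 + 0.00039 + 0.00000071 + 0.00000094 + 0.000052 = 6.2365e-04 /h
MTBF = 1 / λ_sys = 1600 h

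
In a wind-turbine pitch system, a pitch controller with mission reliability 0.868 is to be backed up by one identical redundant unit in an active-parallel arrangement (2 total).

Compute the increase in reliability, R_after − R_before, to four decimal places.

R_before = 0.868
R_after = 1 − (1 − 0.868)^2 = 0.9826
ΔR = 0.9826 − 0.868 = 0.1146

0.1146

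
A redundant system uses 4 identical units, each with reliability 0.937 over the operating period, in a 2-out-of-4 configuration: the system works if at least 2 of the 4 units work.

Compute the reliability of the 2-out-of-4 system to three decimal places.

R = Σ_{i=2}^{4} C(4,i) p^i (1−p)^{4−i} with p = 0.937
C(4,2)·0.937^2·0.063^2 = 0.02091
C(4,3)·0.937^3·0.063^1 = 0.20731
C(4,4)·0.937^4·0.063^0 = 0.77083
Sum = 0.999

0.999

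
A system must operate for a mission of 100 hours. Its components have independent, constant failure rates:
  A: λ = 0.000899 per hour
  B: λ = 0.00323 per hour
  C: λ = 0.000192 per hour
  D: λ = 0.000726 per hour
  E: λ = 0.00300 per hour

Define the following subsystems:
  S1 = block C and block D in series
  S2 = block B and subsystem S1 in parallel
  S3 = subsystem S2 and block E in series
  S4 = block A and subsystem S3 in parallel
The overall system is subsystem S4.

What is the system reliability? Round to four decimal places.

0.9762

R(A) = exp(−0.000899 × 100) = 0.914023
R(B) = exp(−0.00323 × 100) = 0.723974
R(C) = exp(−0.000192 × 100) = 0.980983
R(D) = exp(−0.000726 × 100) = 0.929973
R(E) = exp(−0.00300 × 100) = 0.740818
Series (C and D): 0.980983 × 0.929973 = 0.912288
Parallel (B and [0.912288]): 1 − (1 − 0.723974)(1 − 0.912288) = 0.975789
Series ([0.975789] and E): 0.975789 × 0.740818 = 0.722882
Parallel (A and [0.722882]): 1 − (1 − 0.914023)(1 − 0.722882) = 0.9762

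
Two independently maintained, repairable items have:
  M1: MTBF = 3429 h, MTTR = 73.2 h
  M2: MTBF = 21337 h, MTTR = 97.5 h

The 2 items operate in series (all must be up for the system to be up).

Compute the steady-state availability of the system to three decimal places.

0.975

A(M1) = MTBF/(MTBF+MTTR) = 3429/(3429+73.2) = 0.979099
A(M2) = MTBF/(MTBF+MTTR) = 21337/(21337+97.5) = 0.995451
Series availability: 0.979099 × 0.995451 = 0.975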